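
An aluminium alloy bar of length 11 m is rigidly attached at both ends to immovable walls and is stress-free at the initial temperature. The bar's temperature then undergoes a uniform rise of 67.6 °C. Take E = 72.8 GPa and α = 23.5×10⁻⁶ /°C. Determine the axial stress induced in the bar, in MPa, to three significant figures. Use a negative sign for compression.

-116 MPa

Free thermal expansion αLΔT = 23.5e-6 · 11000 · 67.6 = 17.47 mm.
The walls impose strain ε = −(17.47)/11000 = -1.5886e-03; σ = Eε = 72800 · -1.5886e-03 = -115.7 MPa.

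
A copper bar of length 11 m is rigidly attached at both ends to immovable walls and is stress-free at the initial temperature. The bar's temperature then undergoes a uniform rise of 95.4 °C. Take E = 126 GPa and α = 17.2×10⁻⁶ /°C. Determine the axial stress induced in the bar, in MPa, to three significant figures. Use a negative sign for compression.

-207 MPa

Free thermal expansion αLΔT = 17.2e-6 · 11000 · 95.4 = 18.05 mm.
The walls impose strain ε = −(18.05)/11000 = -1.6409e-03; σ = Eε = 126000 · -1.6409e-03 = -206.8 MPa.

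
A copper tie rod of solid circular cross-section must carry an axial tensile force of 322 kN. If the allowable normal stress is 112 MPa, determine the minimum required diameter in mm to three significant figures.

Required area A ≥ P/σ_allow = 322000/112 = 2875 mm².
For a solid circular section, d ≥ √(4A/π) = 60.5 mm.

60.5 mm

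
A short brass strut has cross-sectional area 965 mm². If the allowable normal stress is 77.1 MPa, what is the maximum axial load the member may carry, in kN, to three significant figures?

P_max = σ_allow · A = 77.1 · 965 = 74400 N = 74.4 kN.

74.4 kN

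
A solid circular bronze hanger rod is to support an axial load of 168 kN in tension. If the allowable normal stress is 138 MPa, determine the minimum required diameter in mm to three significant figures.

Required area A ≥ P/σ_allow = 168000/138 = 1217 mm².
For a solid circular section, d ≥ √(4A/π) = 39.37 mm.

39.4 mm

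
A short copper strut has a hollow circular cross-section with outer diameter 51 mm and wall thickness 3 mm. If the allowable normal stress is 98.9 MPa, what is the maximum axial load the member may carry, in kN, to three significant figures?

44.7 kN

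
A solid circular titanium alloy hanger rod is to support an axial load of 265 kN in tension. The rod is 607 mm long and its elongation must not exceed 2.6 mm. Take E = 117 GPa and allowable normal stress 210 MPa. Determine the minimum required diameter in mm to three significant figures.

Required area A ≥ P/σ_allow = 265000/210 = 1262 mm².
For a solid circular section, d ≥ √(4A/π) = 40.08 mm.
Elongation limit: A ≥ PL/(Eδ_allow) = 265000·607/(117000·2.6) = 528.8 mm² ⇒ d ≥ 25.95 mm.
The stress limit governs.

40.1 mm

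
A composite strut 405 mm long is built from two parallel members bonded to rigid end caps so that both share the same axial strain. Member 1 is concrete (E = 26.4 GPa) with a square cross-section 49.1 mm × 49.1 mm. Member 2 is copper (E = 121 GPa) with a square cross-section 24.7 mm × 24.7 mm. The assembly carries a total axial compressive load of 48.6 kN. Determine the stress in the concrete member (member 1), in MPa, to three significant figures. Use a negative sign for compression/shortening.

-9.33 MPa

A_1 = 2411 mm².
A_2 = 610.1 mm².
Equal strain + equilibrium ⇒ each member carries load in proportion to AE: A₁E₁ = 63650000 N, A₂E₂ = 73820000 N, ΣAE = 137500000 N.
σ₁ = P·E₁/ΣAE = -48600·26400/137500000 = -9.333 MPa.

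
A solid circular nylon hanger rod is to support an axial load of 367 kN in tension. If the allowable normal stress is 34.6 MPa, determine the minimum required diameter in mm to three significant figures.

116 mm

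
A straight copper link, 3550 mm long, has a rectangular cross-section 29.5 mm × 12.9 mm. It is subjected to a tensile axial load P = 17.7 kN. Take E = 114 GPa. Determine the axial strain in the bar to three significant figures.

4.08e-04

A = 380.6 mm².
σ = N/A = 46.51 MPa; ε = σ/E = 46.51/114000 = 4.080e-04.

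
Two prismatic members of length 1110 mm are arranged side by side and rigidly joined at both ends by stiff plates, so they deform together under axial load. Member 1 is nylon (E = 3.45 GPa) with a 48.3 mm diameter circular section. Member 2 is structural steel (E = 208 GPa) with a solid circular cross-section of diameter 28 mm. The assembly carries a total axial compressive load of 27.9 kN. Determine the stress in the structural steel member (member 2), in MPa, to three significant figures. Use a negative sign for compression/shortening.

A_1 = 1832 mm².
A_2 = 615.8 mm².
Equal strain + equilibrium ⇒ each member carries load in proportion to AE: A₁E₁ = 6321000 N, A₂E₂ = 128100000 N, ΣAE = 134400000 N.
σ₂ = P·E₂/ΣAE = -27900·208000/134400000 = -43.18 MPa.

-43.2 MPa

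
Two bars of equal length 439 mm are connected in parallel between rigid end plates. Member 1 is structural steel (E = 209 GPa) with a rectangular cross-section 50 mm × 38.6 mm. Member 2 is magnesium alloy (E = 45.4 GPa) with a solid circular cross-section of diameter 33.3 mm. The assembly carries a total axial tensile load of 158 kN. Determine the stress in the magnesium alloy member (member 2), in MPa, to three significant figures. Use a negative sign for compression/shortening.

16.2 MPa

A_1 = 1930 mm².
A_2 = 870.9 mm².
Equal strain + equilibrium ⇒ each member carries load in proportion to AE: A₁E₁ = 403400000 N, A₂E₂ = 39540000 N, ΣAE = 442900000 N.
σ₂ = P·E₂/ΣAE = 158000·45400/442900000 = 16.2 MPa.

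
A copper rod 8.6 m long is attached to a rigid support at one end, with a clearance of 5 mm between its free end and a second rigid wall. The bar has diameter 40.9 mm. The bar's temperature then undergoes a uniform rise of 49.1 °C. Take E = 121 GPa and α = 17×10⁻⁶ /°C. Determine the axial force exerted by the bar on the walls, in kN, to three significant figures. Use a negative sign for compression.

-40.3 kN

Free thermal expansion αLΔT = 17e-6 · 8600 · 49.1 = 7.178 mm.
The walls engage after the gap closes; constrained expansion = 7.178 − 5 = 2.178 mm.
The walls impose strain ε = −(2.178)/8600 = -2.5330e-04; σ = Eε = 121000 · -2.5330e-04 = -30.65 MPa.
Wall reaction R = σ·A = -30.65·1314 = -40270 N = -40.27 kN.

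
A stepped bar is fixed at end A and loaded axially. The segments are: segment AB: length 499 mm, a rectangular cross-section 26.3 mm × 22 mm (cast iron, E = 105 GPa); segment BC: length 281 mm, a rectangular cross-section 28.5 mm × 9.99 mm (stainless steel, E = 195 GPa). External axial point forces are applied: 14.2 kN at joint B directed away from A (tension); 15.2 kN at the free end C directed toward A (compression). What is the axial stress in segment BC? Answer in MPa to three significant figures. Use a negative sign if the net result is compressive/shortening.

Internal axial forces (sectioning from the free end, tension +): N_BC = -15.2 kN, N_AB = -1 kN.
A_BC = 284.7 mm².
σ_BC = N_BC/A_BC = -15200/284.7 = -53.39 MPa.

-53.4 MPa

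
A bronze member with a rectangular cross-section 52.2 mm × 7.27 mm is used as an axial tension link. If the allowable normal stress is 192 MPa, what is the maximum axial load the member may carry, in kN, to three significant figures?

72.9 kN

A = 379.5 mm².
P_max = σ_allow · A = 192 · 379.5 = 72860 N = 72.86 kN.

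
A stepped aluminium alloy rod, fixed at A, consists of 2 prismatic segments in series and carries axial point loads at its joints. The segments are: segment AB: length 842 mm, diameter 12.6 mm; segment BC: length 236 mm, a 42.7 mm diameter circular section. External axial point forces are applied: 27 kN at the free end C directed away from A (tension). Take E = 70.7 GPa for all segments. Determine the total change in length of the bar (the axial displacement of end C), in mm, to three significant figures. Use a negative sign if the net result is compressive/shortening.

2.64 mm

Internal axial forces (sectioning from the free end, tension +): N_BC = 27 kN, N_AB = 27 kN.
A_AB = 124.7 mm².
A_BC = 1432 mm².
δ_AB = 27000·842/(124.7·70700) = 2.579 mm
δ_BC = 27000·236/(1432·70700) = 0.06294 mm
δ = Σδ_i = 2.642 mm.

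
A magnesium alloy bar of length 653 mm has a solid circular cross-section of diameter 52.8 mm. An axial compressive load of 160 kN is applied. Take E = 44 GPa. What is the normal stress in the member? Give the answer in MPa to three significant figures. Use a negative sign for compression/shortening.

A = 2190 mm².
σ = N/A = -160000/2190 = -73.07 MPa.

-73.1 MPa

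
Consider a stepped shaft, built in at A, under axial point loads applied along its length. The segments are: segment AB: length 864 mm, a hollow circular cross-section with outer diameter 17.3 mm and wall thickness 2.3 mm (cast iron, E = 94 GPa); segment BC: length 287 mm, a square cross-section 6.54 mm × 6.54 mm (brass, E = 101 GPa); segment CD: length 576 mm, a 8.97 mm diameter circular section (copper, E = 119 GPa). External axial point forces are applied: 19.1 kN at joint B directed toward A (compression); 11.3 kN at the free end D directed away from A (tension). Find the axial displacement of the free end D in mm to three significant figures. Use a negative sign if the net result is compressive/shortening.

Internal axial forces (sectioning from the free end, tension +): N_CD = 11.3 kN, N_BC = 11.3 kN, N_AB = -7.8 kN.
A_AB = 108.4 mm².
A_BC = 42.77 mm².
A_CD = 63.19 mm².
δ_AB = -7800·864/(108.4·94000) = -0.6615 mm
δ_BC = 11300·287/(42.77·101000) = 0.7507 mm
δ_CD = 11300·576/(63.19·119000) = 0.8655 mm
δ = Σδ_i = 0.9548 mm.

0.955 mm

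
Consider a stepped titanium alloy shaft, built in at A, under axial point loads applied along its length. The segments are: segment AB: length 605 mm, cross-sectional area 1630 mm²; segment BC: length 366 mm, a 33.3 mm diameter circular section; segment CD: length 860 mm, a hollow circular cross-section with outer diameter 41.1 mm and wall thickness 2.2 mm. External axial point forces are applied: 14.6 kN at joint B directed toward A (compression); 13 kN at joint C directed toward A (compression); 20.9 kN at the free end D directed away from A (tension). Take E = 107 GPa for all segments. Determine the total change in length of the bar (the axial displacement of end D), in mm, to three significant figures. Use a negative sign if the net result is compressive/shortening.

Internal axial forces (sectioning from the free end, tension +): N_CD = 20.9 kN, N_BC = 7.9 kN, N_AB = -6.7 kN.
A_BC = 870.9 mm².
A_CD = 268.9 mm².
δ_AB = -6700·605/(1630·107000) = -0.02324 mm
δ_BC = 7900·366/(870.9·107000) = 0.03103 mm
δ_CD = 20900·860/(268.9·107000) = 0.6248 mm
δ = Σδ_i = 0.6326 mm.

0.633 mm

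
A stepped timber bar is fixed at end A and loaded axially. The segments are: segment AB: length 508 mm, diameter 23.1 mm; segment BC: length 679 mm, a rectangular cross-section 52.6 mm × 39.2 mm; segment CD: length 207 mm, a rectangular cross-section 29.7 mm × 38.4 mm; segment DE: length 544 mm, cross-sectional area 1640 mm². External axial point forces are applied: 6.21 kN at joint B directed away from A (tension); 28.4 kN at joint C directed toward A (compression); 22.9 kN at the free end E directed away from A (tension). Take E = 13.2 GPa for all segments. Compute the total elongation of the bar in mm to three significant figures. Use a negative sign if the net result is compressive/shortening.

0.818 mm

Internal axial forces (sectioning from the free end, tension +): N_DE = 22.9 kN, N_CD = 22.9 kN, N_BC = -5.5 kN, N_AB = 0.71 kN.
A_AB = 419.1 mm².
A_BC = 2062 mm².
A_CD = 1140 mm².
δ_AB = 710·508/(419.1·13200) = 0.0652 mm
δ_BC = -5500·679/(2062·13200) = -0.1372 mm
δ_CD = 22900·207/(1140·13200) = 0.3149 mm
δ_DE = 22900·544/(1640·13200) = 0.5755 mm
δ = Σδ_i = 0.8183 mm.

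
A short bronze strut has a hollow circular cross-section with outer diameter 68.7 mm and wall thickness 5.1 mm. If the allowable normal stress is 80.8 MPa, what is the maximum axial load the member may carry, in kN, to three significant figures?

A = 1019 mm².
P_max = σ_allow · A = 80.8 · 1019 = 82340 N = 82.34 kN.

82.3 kN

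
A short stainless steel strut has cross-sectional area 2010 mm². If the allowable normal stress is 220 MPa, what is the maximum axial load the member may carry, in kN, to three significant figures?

P_max = σ_allow · A = 220 · 2010 = 442200 N = 442.2 kN.

442 kN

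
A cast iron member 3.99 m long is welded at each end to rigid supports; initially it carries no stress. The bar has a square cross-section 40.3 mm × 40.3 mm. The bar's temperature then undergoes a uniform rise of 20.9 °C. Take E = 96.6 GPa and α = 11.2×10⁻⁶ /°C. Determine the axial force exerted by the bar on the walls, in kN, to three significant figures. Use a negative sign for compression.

-36.7 kN

Free thermal expansion αLΔT = 11.2e-6 · 3990 · 20.9 = 0.934 mm.
The walls impose strain ε = −(0.934)/3990 = -2.3408e-04; σ = Eε = 96600 · -2.3408e-04 = -22.61 MPa.
Wall reaction R = σ·A = -22.61·1624 = -36720 N = -36.72 kN.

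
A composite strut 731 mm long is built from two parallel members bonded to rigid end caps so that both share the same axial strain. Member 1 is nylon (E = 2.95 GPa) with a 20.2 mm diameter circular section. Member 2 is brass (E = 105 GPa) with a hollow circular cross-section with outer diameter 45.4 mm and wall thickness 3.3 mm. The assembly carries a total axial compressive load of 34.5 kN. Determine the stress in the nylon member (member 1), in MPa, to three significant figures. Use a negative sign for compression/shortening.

A_1 = 320.5 mm².
A_2 = 436.5 mm².
Equal strain + equilibrium ⇒ each member carries load in proportion to AE: A₁E₁ = 945400 N, A₂E₂ = 45830000 N, ΣAE = 46770000 N.
σ₁ = P·E₁/ΣAE = -34500·2950/46770000 = -2.176 MPa.

-2.18 MPa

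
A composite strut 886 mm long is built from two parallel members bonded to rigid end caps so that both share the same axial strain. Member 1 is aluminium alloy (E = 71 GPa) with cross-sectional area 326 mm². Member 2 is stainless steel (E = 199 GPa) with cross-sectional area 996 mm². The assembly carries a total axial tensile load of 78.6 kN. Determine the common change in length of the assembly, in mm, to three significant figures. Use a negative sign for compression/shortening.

0.315 mm

Equal strain + equilibrium ⇒ each member carries load in proportion to AE: A₁E₁ = 23150000 N, A₂E₂ = 198200000 N, ΣAE = 221400000 N.
δ = PL/ΣAE = 78600·886/221400000 = 0.3146 mm.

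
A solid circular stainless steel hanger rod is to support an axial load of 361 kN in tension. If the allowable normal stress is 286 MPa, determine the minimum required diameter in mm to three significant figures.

Required area A ≥ P/σ_allow = 361000/286 = 1262 mm².
For a solid circular section, d ≥ √(4A/π) = 40.09 mm.

40.1 mm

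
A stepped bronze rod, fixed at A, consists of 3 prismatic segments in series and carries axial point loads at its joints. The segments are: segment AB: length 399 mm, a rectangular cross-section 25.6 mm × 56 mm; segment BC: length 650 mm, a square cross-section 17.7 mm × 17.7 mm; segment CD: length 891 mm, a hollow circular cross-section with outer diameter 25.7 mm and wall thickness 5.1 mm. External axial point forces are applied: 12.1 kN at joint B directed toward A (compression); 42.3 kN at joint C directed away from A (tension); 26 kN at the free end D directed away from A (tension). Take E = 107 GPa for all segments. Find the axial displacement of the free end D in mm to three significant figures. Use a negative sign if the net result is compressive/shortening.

Internal axial forces (sectioning from the free end, tension +): N_CD = 26 kN, N_BC = 68.3 kN, N_AB = 56.2 kN.
A_AB = 1434 mm².
A_BC = 313.3 mm².
A_CD = 330.1 mm².
δ_AB = 56200·399/(1434·107000) = 0.1462 mm
δ_BC = 68300·650/(313.3·107000) = 1.324 mm
δ_CD = 26000·891/(330.1·107000) = 0.656 mm
δ = Σδ_i = 2.127 mm.

2.13 mm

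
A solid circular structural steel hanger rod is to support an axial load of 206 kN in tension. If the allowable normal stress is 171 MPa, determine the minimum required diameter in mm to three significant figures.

39.2 mm

Required area A ≥ P/σ_allow = 206000/171 = 1205 mm².
For a solid circular section, d ≥ √(4A/π) = 39.16 mm.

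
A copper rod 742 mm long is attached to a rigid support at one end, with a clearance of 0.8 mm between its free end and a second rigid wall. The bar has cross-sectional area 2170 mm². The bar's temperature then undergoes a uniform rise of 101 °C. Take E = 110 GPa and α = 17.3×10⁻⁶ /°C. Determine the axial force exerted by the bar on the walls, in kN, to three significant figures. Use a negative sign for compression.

Free thermal expansion αLΔT = 17.3e-6 · 742 · 101 = 1.296 mm.
The walls engage after the gap closes; constrained expansion = 1.296 − 0.8 = 0.4965 mm.
The walls impose strain ε = −(0.4965)/742 = -6.6913e-04; σ = Eε = 110000 · -6.6913e-04 = -73.6 MPa.
Wall reaction R = σ·A = -73.6·2170 = -159700 N = -159.7 kN.

-160 kN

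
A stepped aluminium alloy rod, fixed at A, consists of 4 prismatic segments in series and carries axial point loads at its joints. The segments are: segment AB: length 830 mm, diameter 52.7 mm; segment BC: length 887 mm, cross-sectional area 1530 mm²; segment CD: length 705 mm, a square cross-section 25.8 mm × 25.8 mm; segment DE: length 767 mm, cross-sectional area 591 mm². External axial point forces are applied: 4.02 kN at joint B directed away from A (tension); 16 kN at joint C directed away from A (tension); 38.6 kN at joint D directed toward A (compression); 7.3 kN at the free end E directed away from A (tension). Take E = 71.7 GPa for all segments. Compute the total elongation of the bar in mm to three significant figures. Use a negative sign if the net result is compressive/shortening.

Internal axial forces (sectioning from the free end, tension +): N_DE = 7.3 kN, N_CD = -31.3 kN, N_BC = -15.3 kN, N_AB = -11.28 kN.
A_AB = 2181 mm².
A_CD = 665.6 mm².
δ_AB = -11280·830/(2181·71700) = -0.05986 mm
δ_BC = -15300·887/(1530·71700) = -0.1237 mm
δ_CD = -31300·705/(665.6·71700) = -0.4624 mm
δ_DE = 7300·767/(591·71700) = 0.1321 mm
δ = Σδ_i = -0.5138 mm.

-0.514 mm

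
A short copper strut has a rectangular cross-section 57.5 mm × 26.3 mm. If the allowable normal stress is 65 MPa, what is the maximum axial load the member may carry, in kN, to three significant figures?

A = 1512 mm².
P_max = σ_allow · A = 65 · 1512 = 98300 N = 98.3 kN.

98.3 kN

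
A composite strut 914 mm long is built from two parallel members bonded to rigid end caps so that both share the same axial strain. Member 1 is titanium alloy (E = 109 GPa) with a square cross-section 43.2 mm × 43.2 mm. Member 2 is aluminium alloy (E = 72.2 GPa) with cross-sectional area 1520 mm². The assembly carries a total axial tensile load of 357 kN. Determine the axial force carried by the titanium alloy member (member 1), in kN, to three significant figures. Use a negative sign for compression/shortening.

232 kN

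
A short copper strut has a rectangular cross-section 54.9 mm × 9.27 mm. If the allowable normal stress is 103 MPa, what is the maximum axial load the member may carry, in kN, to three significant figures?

A = 508.9 mm².
P_max = σ_allow · A = 103 · 508.9 = 52420 N = 52.42 kN.

52.4 kN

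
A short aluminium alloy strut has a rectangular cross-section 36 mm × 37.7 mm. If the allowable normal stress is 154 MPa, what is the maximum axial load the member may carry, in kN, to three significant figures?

A = 1357 mm².
P_max = σ_allow · A = 154 · 1357 = 209000 N = 209 kN.

209 kN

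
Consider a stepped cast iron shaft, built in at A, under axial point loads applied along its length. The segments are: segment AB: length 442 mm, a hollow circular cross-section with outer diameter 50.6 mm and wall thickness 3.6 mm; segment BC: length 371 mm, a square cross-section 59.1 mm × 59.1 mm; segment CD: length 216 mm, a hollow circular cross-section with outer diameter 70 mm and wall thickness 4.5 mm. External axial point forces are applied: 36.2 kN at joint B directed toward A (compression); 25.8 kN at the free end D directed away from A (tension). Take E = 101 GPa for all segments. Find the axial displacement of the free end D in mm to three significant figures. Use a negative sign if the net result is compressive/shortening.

Internal axial forces (sectioning from the free end, tension +): N_CD = 25.8 kN, N_BC = 25.8 kN, N_AB = -10.4 kN.
A_AB = 531.6 mm².
A_BC = 3493 mm².
A_CD = 926 mm².
δ_AB = -10400·442/(531.6·101000) = -0.08562 mm
δ_BC = 25800·371/(3493·101000) = 0.02713 mm
δ_CD = 25800·216/(926·101000) = 0.05959 mm
δ = Σδ_i = 0.001098 mm.

0.00110 mm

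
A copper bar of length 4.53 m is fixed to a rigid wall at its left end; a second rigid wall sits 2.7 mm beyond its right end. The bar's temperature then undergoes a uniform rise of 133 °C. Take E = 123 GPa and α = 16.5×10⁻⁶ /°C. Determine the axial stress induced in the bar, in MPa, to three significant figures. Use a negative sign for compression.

-197 MPa

Free thermal expansion αLΔT = 16.5e-6 · 4530 · 133 = 9.941 mm.
The walls engage after the gap closes; constrained expansion = 9.941 − 2.7 = 7.241 mm.
The walls impose strain ε = −(7.241)/4530 = -1.5985e-03; σ = Eε = 123000 · -1.5985e-03 = -196.6 MPa.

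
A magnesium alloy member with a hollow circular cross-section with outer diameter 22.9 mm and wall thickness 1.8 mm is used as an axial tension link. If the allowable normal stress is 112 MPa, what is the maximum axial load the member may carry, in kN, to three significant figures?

13.4 kN

A = 119.3 mm².
P_max = σ_allow · A = 112 · 119.3 = 13360 N = 13.36 kN.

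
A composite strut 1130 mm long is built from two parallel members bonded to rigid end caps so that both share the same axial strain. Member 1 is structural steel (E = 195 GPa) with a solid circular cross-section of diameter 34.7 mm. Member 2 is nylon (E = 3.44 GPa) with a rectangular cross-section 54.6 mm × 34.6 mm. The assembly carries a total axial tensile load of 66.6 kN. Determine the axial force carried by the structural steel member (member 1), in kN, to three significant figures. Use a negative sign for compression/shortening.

A_1 = 945.7 mm².
A_2 = 1889 mm².
Equal strain + equilibrium ⇒ each member carries load in proportion to AE: A₁E₁ = 184400000 N, A₂E₂ = 6499000 N, ΣAE = 190900000 N.
F₁ = P·A₁E₁/ΣAE = 66600·184400000/190900000 = 64330 N.

64.3 kN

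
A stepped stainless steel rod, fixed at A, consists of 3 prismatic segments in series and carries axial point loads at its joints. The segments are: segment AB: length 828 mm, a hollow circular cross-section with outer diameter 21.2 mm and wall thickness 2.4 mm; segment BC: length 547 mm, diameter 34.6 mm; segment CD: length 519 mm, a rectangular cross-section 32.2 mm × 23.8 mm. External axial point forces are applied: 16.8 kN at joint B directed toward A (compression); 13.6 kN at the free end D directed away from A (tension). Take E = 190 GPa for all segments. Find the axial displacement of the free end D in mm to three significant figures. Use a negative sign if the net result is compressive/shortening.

-0.00826 mm

Internal axial forces (sectioning from the free end, tension +): N_CD = 13.6 kN, N_BC = 13.6 kN, N_AB = -3.2 kN.
A_AB = 141.7 mm².
A_BC = 940.2 mm².
A_CD = 766.4 mm².
δ_AB = -3200·828/(141.7·190000) = -0.09838 mm
δ_BC = 13600·547/(940.2·190000) = 0.04164 mm
δ_CD = 13600·519/(766.4·190000) = 0.04848 mm
δ = Σδ_i = -0.008263 mm.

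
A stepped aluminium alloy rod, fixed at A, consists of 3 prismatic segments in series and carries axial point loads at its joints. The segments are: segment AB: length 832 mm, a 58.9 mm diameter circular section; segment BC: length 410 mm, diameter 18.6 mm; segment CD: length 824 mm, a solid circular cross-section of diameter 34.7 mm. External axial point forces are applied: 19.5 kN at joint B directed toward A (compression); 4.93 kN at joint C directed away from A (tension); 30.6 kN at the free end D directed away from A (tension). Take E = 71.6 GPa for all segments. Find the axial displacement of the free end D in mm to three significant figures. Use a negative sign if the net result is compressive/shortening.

1.19 mm

Internal axial forces (sectioning from the free end, tension +): N_CD = 30.6 kN, N_BC = 35.53 kN, N_AB = 16.03 kN.
A_AB = 2725 mm².
A_BC = 271.7 mm².
A_CD = 945.7 mm².
δ_AB = 16030·832/(2725·71600) = 0.06836 mm
δ_BC = 35530·410/(271.7·71600) = 0.7488 mm
δ_CD = 30600·824/(945.7·71600) = 0.3724 mm
δ = Σδ_i = 1.19 mm.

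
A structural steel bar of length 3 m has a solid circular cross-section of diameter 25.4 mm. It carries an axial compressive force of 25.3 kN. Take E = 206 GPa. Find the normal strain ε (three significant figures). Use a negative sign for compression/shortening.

-2.42e-04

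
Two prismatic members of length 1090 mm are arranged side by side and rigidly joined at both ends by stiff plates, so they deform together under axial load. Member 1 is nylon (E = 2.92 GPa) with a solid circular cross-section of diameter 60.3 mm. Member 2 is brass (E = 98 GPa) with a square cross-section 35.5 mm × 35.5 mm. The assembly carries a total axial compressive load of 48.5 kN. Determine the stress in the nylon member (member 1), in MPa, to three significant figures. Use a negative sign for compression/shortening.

A_1 = 2856 mm².
A_2 = 1260 mm².
Equal strain + equilibrium ⇒ each member carries load in proportion to AE: A₁E₁ = 8339000 N, A₂E₂ = 123500000 N, ΣAE = 131800000 N.
σ₁ = P·E₁/ΣAE = -48500·2920/131800000 = -1.074 MPa.

-1.07 MPa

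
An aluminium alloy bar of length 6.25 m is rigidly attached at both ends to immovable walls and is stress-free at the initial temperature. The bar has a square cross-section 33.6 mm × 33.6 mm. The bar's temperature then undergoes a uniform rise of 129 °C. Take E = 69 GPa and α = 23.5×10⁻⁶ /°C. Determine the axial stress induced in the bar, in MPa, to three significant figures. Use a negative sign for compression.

Free thermal expansion αLΔT = 23.5e-6 · 6250 · 129 = 18.95 mm.
The walls impose strain ε = −(18.95)/6250 = -3.0315e-03; σ = Eε = 69000 · -3.0315e-03 = -209.2 MPa.

-209 MPa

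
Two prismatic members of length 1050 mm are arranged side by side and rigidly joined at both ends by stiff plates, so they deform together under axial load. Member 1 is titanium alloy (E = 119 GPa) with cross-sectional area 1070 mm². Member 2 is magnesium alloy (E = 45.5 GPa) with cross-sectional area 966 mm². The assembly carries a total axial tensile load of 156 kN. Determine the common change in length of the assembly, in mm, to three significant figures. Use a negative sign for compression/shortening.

Equal strain + equilibrium ⇒ each member carries load in proportion to AE: A₁E₁ = 127300000 N, A₂E₂ = 43950000 N, ΣAE = 171300000 N.
δ = PL/ΣAE = 156000·1050/171300000 = 0.9563 mm.

0.956 mm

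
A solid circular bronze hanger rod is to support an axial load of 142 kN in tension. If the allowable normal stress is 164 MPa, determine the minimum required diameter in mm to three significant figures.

Required area A ≥ P/σ_allow = 142000/164 = 865.9 mm².
For a solid circular section, d ≥ √(4A/π) = 33.2 mm.

33.2 mm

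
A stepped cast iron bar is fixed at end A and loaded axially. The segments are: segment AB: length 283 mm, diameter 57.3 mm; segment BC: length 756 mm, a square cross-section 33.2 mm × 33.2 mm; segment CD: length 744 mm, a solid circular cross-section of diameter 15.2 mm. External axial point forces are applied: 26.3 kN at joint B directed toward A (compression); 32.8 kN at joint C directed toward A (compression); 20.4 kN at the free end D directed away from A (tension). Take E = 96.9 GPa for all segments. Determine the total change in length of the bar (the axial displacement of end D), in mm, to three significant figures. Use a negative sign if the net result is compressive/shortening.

Internal axial forces (sectioning from the free end, tension +): N_CD = 20.4 kN, N_BC = -12.4 kN, N_AB = -38.7 kN.
A_AB = 2579 mm².
A_BC = 1102 mm².
A_CD = 181.5 mm².
δ_AB = -38700·283/(2579·96900) = -0.04383 mm
δ_BC = -12400·756/(1102·96900) = -0.08777 mm
δ_CD = 20400·744/(181.5·96900) = 0.8632 mm
δ = Σδ_i = 0.7316 mm.

0.732 mm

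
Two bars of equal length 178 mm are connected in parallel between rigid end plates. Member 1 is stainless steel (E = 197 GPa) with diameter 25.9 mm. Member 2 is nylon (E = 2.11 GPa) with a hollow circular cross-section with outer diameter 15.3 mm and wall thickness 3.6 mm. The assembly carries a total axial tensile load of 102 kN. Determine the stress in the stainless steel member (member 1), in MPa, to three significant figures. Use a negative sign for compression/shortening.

193 MPa

A_1 = 526.9 mm².
A_2 = 132.3 mm².
Equal strain + equilibrium ⇒ each member carries load in proportion to AE: A₁E₁ = 103800000 N, A₂E₂ = 279200 N, ΣAE = 104100000 N.
σ₁ = P·E₁/ΣAE = 102000·197000/104100000 = 193.1 MPa.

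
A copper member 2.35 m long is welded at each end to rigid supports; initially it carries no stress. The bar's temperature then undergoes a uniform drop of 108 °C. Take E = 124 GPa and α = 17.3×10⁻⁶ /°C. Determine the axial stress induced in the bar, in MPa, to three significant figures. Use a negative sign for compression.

232 MPa

Free thermal expansion αLΔT = 17.3e-6 · 2350 · -108 = -4.391 mm.
The walls impose strain ε = −(-4.391)/2350 = 1.8684e-03; σ = Eε = 124000 · 1.8684e-03 = 231.7 MPa.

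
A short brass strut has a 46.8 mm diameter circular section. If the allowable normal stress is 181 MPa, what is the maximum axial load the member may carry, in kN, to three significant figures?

311 kN

A = 1720 mm².
P_max = σ_allow · A = 181 · 1720 = 311400 N = 311.4 kN.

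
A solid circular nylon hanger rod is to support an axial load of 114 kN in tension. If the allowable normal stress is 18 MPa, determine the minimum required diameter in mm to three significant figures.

Required area A ≥ P/σ_allow = 114000/18 = 6333 mm².
For a solid circular section, d ≥ √(4A/π) = 89.8 mm.

89.8 mm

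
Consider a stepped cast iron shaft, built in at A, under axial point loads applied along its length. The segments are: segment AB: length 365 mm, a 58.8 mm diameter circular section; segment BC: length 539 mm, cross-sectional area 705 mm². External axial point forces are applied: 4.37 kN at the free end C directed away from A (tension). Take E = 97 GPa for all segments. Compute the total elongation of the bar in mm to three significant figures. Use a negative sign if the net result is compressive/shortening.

0.0405 mm

Internal axial forces (sectioning from the free end, tension +): N_BC = 4.37 kN, N_AB = 4.37 kN.
A_AB = 2715 mm².
δ_AB = 4370·365/(2715·97000) = 0.006056 mm
δ_BC = 4370·539/(705·97000) = 0.03444 mm
δ = Σδ_i = 0.0405 mm.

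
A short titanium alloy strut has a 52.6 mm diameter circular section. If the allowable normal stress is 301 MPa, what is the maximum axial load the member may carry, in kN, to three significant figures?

654 kN

A = 2173 mm².
P_max = σ_allow · A = 301 · 2173 = 654100 N = 654.1 kN.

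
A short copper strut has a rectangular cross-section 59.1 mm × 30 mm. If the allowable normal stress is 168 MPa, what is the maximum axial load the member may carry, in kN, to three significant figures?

298 kN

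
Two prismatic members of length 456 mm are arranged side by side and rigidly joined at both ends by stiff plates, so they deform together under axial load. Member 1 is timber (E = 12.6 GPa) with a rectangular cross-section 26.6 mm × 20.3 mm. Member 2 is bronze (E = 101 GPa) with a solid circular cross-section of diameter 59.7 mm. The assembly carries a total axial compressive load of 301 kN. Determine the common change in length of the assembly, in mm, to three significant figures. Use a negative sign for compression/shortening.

-0.474 mm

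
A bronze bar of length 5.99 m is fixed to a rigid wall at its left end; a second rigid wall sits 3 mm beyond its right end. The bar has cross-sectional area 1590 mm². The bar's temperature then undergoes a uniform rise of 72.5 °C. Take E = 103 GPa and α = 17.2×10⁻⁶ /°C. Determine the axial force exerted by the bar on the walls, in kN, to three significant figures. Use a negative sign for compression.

Free thermal expansion αLΔT = 17.2e-6 · 5990 · 72.5 = 7.47 mm.
The walls engage after the gap closes; constrained expansion = 7.47 − 3 = 4.47 mm.
The walls impose strain ε = −(4.47)/5990 = -7.4617e-04; σ = Eε = 103000 · -7.4617e-04 = -76.86 MPa.
Wall reaction R = σ·A = -76.86·1590 = -122200 N = -122.2 kN.

-122 kN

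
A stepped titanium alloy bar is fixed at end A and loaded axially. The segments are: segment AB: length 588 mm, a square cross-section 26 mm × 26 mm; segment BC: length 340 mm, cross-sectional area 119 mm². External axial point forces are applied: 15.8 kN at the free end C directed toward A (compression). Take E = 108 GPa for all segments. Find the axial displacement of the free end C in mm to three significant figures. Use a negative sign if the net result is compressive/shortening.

-0.545 mm

Internal axial forces (sectioning from the free end, tension +): N_BC = -15.8 kN, N_AB = -15.8 kN.
A_AB = 676 mm².
δ_AB = -15800·588/(676·108000) = -0.1273 mm
δ_BC = -15800·340/(119·108000) = -0.418 mm
δ = Σδ_i = -0.5452 mm.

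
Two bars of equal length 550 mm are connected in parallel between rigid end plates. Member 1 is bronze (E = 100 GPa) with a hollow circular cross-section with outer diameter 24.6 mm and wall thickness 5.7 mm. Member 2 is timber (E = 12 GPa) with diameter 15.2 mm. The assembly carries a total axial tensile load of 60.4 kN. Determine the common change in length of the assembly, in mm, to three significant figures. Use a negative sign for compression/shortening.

0.922 mm

A_1 = 338.4 mm².
A_2 = 181.5 mm².
Equal strain + equilibrium ⇒ each member carries load in proportion to AE: A₁E₁ = 33840000 N, A₂E₂ = 2178000 N, ΣAE = 36020000 N.
δ = PL/ΣAE = 60400·550/36020000 = 0.9222 mm.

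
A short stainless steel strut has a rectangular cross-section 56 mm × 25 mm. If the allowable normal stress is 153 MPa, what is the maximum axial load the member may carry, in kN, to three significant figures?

214 kN

A = 1400 mm².
P_max = σ_allow · A = 153 · 1400 = 214200 N = 214.2 kN.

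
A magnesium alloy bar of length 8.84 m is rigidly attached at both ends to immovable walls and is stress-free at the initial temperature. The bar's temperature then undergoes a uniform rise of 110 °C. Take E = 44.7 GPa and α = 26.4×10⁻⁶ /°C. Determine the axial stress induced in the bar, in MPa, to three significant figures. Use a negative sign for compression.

Free thermal expansion αLΔT = 26.4e-6 · 8840 · 110 = 25.67 mm.
The walls impose strain ε = −(25.67)/8840 = -2.9040e-03; σ = Eε = 44700 · -2.9040e-03 = -129.8 MPa.

-130 MPa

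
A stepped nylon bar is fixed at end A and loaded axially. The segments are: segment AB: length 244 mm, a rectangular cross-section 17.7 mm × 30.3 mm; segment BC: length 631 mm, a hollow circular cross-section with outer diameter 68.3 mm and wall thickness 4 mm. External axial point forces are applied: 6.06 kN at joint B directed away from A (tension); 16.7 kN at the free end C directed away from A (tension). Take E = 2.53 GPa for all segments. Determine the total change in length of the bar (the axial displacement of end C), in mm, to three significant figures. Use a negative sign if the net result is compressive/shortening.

Internal axial forces (sectioning from the free end, tension +): N_BC = 16.7 kN, N_AB = 22.76 kN.
A_AB = 536.3 mm².
A_BC = 808 mm².
δ_AB = 22760·244/(536.3·2530) = 4.093 mm
δ_BC = 16700·631/(808·2530) = 5.155 mm
δ = Σδ_i = 9.248 mm.

9.25 mm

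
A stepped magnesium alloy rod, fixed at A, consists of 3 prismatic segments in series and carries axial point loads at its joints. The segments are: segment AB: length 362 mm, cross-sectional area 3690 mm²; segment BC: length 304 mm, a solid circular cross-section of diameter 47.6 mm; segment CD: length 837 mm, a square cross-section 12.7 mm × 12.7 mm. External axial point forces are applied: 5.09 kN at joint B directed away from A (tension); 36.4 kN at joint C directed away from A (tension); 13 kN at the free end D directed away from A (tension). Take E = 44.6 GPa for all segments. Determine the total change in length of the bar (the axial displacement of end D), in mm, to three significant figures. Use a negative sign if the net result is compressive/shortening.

1.82 mm

Internal axial forces (sectioning from the free end, tension +): N_CD = 13 kN, N_BC = 49.4 kN, N_AB = 54.49 kN.
A_BC = 1780 mm².
A_CD = 161.3 mm².
δ_AB = 54490·362/(3690·44600) = 0.1199 mm
δ_BC = 49400·304/(1780·44600) = 0.1892 mm
δ_CD = 13000·837/(161.3·44600) = 1.513 mm
δ = Σδ_i = 1.822 mm.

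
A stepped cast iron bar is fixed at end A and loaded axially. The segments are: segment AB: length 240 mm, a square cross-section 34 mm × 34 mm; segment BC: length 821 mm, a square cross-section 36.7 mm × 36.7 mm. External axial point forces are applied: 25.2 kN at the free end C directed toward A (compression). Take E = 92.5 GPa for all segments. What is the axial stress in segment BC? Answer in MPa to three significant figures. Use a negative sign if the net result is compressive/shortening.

-18.7 MPa

Internal axial forces (sectioning from the free end, tension +): N_BC = -25.2 kN, N_AB = -25.2 kN.
A_BC = 1347 mm².
σ_BC = N_BC/A_BC = -25200/1347 = -18.71 MPa.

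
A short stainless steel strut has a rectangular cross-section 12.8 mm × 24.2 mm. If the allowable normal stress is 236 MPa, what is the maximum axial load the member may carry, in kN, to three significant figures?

A = 309.8 mm².
P_max = σ_allow · A = 236 · 309.8 = 73100 N = 73.1 kN.

73.1 kN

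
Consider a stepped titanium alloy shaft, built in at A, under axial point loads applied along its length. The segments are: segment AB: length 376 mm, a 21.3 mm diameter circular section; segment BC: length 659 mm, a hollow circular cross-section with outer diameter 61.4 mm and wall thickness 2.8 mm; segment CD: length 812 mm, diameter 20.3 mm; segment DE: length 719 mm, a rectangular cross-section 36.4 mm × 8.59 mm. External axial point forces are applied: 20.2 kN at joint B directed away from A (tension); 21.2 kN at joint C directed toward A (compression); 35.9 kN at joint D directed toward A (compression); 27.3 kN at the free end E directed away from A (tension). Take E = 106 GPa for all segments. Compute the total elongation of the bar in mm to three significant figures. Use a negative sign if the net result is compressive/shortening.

-0.0663 mm

Internal axial forces (sectioning from the free end, tension +): N_DE = 27.3 kN, N_CD = -8.6 kN, N_BC = -29.8 kN, N_AB = -9.6 kN.
A_AB = 356.3 mm².
A_BC = 515.5 mm².
A_CD = 323.7 mm².
A_DE = 312.7 mm².
δ_AB = -9600·376/(356.3·106000) = -0.09557 mm
δ_BC = -29800·659/(515.5·106000) = -0.3594 mm
δ_CD = -8600·812/(323.7·106000) = -0.2035 mm
δ_DE = 27300·719/(312.7·106000) = 0.5922 mm
δ = Σδ_i = -0.06629 mm.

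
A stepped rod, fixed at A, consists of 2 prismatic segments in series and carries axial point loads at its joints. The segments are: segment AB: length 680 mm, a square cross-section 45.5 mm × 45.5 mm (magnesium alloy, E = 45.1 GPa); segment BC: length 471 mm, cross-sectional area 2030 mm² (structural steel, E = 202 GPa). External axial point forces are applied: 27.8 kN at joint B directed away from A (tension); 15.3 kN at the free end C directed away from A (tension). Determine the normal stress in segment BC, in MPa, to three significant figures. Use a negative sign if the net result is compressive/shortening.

7.54 MPa

Internal axial forces (sectioning from the free end, tension +): N_BC = 15.3 kN, N_AB = 43.1 kN.
σ_BC = N_BC/A_BC = 15300/2030 = 7.537 MPa.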